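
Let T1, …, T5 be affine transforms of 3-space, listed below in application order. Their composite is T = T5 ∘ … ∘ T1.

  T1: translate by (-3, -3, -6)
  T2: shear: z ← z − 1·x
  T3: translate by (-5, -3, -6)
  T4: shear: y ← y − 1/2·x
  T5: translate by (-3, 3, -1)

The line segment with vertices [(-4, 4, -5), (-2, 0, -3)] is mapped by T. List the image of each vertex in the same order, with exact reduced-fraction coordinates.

T1 translate by (-3, -3, -6): (-4, 4, -5) → (-7, 1, -11); (-2, 0, -3) → (-5, -3, -9)
T2 shear: z ← z − 1·x: (-7, 1, -11) → (-7, 1, -4); (-5, -3, -9) → (-5, -3, -4)
T3 translate by (-5, -3, -6): (-7, 1, -4) → (-12, -2, -10); (-5, -3, -4) → (-10, -6, -10)
T4 shear: y ← y − 1/2·x: (-12, -2, -10) → (-12, 4, -10); (-10, -6, -10) → (-10, -1, -10)
T5 translate by (-3, 3, -1): (-12, 4, -10) → (-15, 7, -11); (-10, -1, -10) → (-13, 2, -11)

image vertices: (-15, 7, -11), (-13, 2, -11)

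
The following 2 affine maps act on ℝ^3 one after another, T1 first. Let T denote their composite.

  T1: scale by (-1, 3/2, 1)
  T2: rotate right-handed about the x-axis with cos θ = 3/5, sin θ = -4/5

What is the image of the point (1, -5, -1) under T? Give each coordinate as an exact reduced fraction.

T(p) = (-1, -53/10, 27/5)

T1 scale by (-1, 3/2, 1): (1, -5, -1) → (-1, -15/2, -1)
T2 rotate right-handed about the x-axis with cos θ = 3/5, sin θ = -4/5: (-1, -15/2, -1) → (-1, -53/10, 27/5)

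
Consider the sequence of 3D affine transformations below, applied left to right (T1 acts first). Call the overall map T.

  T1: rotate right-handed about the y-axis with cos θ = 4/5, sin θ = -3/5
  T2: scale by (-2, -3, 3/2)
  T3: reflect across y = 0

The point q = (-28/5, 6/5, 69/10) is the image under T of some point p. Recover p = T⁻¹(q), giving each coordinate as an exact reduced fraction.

p = (5, 2/5, 2)

T1 = [4/5 0 -3/5 0; 0 1 0 0; 3/5 0 4/5 0; 0 0 0 1]
T2·T1 = [-8/5 0 6/5 0; 0 -3 0 0; 9/10 0 6/5 0; 0 0 0 1]
T3·…·T1 = [-8/5 0 6/5 0; 0 3 0 0; 9/10 0 6/5 0; 0 0 0 1]
det M = -9; M⁻¹ = [-2/5 0 2/5 0; 0 1/3 0 0; 3/10 0 8/15 0; 0 0 0 1]
M⁻¹ · (-28/5, 6/5, 69/10)ᵀ = (5, 2/5, 2)ᵀ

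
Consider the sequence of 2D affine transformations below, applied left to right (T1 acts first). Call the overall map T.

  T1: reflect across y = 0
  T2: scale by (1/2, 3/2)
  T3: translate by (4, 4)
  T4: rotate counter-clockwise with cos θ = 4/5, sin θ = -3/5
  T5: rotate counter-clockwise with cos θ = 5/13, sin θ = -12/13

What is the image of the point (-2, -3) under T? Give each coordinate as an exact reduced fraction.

T1 reflect across y = 0: (-2, -3) → (-2, 3)
T2 scale by (1/2, 3/2): (-2, 3) → (-1, 9/2)
T3 translate by (4, 4): (-1, 9/2) → (3, 17/2)
T4 rotate counter-clockwise with cos θ = 4/5, sin θ = -3/5: (3, 17/2) → (15/2, 5)
T5 rotate counter-clockwise with cos θ = 5/13, sin θ = -12/13: (15/2, 5) → (15/2, -5)

T(p) = (15/2, -5)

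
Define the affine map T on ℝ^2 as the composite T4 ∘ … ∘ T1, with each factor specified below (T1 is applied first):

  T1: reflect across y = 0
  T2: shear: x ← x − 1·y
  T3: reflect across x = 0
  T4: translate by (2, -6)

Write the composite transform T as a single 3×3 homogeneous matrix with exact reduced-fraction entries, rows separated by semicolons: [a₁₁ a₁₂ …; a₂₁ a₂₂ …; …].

T1 = [1 0 0; 0 -1 0; 0 0 1]
T2·T1 = [1 1 0; 0 -1 0; 0 0 1]
T3·…·T1 = [-1 -1 0; 0 -1 0; 0 0 1]
T4·…·T1 = [-1 -1 2; 0 -1 -6; 0 0 1]

T = [-1 -1 2; 0 -1 -6; 0 0 1]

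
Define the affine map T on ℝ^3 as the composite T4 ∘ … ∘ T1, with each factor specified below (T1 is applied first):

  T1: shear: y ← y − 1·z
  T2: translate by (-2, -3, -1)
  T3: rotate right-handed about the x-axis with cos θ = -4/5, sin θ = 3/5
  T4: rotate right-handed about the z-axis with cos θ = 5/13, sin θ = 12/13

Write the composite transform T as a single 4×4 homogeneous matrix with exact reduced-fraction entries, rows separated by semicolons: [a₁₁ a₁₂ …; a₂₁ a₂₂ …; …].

T1 = [1 0 0 0; 0 1 -1 0; 0 0 1 0; 0 0 0 1]
T2·T1 = [1 0 0 -2; 0 1 -1 -3; 0 0 1 -1; 0 0 0 1]
T3·…·T1 = [1 0 0 -2; 0 -4/5 1/5 3; 0 3/5 -7/5 -1; 0 0 0 1]
T4·…·T1 = [5/13 48/65 -12/65 -46/13; 12/13 -4/13 1/13 -9/13; 0 3/5 -7/5 -1; 0 0 0 1]

T = [5/13 48/65 -12/65 -46/13; 12/13 -4/13 1/13 -9/13; 0 3/5 -7/5 -1; 0 0 0 1]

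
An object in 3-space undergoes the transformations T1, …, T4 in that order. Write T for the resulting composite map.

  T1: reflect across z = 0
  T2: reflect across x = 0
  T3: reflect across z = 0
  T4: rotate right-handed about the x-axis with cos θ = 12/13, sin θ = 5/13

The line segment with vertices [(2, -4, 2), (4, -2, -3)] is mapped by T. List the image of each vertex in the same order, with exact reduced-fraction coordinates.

image vertices: (-2, -58/13, 4/13), (-4, -9/13, -46/13)

T1 reflect across z = 0: (2, -4, 2) → (2, -4, -2); (4, -2, -3) → (4, -2, 3)
T2 reflect across x = 0: (2, -4, -2) → (-2, -4, -2); (4, -2, 3) → (-4, -2, 3)
T3 reflect across z = 0: (-2, -4, -2) → (-2, -4, 2); (-4, -2, 3) → (-4, -2, -3)
T4 rotate right-handed about the x-axis with cos θ = 12/13, sin θ = 5/13: (-2, -4, 2) → (-2, -58/13, 4/13); (-4, -2, -3) → (-4, -9/13, -46/13)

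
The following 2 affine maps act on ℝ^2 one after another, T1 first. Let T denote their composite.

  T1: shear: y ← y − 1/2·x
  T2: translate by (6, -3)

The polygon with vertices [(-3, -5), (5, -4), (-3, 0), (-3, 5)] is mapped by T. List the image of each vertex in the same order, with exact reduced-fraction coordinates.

T1 shear: y ← y − 1/2·x: (-3, -5) → (-3, -7/2); (5, -4) → (5, -13/2); (-3, 0) → (-3, 3/2); (-3, 5) → (-3, 13/2)
T2 translate by (6, -3): (-3, -7/2) → (3, -13/2); (5, -13/2) → (11, -19/2); (-3, 3/2) → (3, -3/2); (-3, 13/2) → (3, 7/2)

image vertices: (3, -13/2), (11, -19/2), (3, -3/2), (3, 7/2)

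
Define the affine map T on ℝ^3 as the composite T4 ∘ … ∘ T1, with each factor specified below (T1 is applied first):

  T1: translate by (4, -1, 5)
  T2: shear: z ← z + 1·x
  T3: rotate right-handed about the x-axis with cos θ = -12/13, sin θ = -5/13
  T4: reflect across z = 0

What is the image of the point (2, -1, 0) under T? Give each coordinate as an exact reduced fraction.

T1 translate by (4, -1, 5): (2, -1, 0) → (6, -2, 5)
T2 shear: z ← z + 1·x: (6, -2, 5) → (6, -2, 11)
T3 rotate right-handed about the x-axis with cos θ = -12/13, sin θ = -5/13: (6, -2, 11) → (6, 79/13, -122/13)
T4 reflect across z = 0: (6, 79/13, -122/13) → (6, 79/13, 122/13)

T(p) = (6, 79/13, 122/13)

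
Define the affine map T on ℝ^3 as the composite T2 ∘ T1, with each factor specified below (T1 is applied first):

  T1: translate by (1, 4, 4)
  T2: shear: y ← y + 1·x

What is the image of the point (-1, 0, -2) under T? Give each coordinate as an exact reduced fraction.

T(p) = (0, 4, 2)

T1 translate by (1, 4, 4): (-1, 0, -2) → (0, 4, 2)
T2 shear: y ← y + 1·x: (0, 4, 2) → (0, 4, 2)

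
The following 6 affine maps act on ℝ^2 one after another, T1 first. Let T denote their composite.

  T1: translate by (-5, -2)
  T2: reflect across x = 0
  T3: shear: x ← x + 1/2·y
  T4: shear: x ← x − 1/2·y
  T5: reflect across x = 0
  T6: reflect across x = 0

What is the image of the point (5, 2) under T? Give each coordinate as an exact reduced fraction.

T(p) = (0, 0)

T1 translate by (-5, -2): (5, 2) → (0, 0)
T2 reflect across x = 0: (0, 0) → (0, 0)
T3 shear: x ← x + 1/2·y: (0, 0) → (0, 0)
T4 shear: x ← x − 1/2·y: (0, 0) → (0, 0)
T5 reflect across x = 0: (0, 0) → (0, 0)
T6 reflect across x = 0: (0, 0) → (0, 0)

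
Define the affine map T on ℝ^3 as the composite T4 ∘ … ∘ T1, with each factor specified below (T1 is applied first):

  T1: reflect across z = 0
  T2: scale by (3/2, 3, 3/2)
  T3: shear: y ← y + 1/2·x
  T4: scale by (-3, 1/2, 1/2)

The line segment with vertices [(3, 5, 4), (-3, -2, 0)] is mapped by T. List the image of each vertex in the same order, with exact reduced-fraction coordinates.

image vertices: (-27/2, 69/8, -3), (27/2, -33/8, 0)

T1 reflect across z = 0: (3, 5, 4) → (3, 5, -4); (-3, -2, 0) → (-3, -2, 0)
T2 scale by (3/2, 3, 3/2): (3, 5, -4) → (9/2, 15, -6); (-3, -2, 0) → (-9/2, -6, 0)
T3 shear: y ← y + 1/2·x: (9/2, 15, -6) → (9/2, 69/4, -6); (-9/2, -6, 0) → (-9/2, -33/4, 0)
T4 scale by (-3, 1/2, 1/2): (9/2, 69/4, -6) → (-27/2, 69/8, -3); (-9/2, -33/4, 0) → (27/2, -33/8, 0)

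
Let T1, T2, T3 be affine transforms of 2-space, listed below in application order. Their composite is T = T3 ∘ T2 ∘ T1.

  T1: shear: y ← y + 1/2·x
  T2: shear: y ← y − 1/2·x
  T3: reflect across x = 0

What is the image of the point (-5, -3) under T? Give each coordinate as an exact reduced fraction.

T(p) = (5, -3)

T1 shear: y ← y + 1/2·x: (-5, -3) → (-5, -11/2)
T2 shear: y ← y − 1/2·x: (-5, -11/2) → (-5, -3)
T3 reflect across x = 0: (-5, -3) → (5, -3)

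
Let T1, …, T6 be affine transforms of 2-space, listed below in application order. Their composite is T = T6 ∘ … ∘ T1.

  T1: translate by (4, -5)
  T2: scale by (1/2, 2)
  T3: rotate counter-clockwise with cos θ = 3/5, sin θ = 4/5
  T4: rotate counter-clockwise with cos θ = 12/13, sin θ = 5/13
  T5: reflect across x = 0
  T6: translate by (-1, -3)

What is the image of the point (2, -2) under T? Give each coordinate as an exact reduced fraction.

T1 translate by (4, -5): (2, -2) → (6, -7)
T2 scale by (1/2, 2): (6, -7) → (3, -14)
T3 rotate counter-clockwise with cos θ = 3/5, sin θ = 4/5: (3, -14) → (13, -6)
T4 rotate counter-clockwise with cos θ = 12/13, sin θ = 5/13: (13, -6) → (186/13, -7/13)
T5 reflect across x = 0: (186/13, -7/13) → (-186/13, -7/13)
T6 translate by (-1, -3): (-186/13, -7/13) → (-199/13, -46/13)

T(p) = (-199/13, -46/13)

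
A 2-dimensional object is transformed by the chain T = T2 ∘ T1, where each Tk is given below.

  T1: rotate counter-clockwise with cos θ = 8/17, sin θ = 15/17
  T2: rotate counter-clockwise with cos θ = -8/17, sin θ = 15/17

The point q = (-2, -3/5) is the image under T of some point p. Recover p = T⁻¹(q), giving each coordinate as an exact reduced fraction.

T1 = [8/17 -15/17 0; 15/17 8/17 0; 0 0 1]
T2·T1 = [-1 0 0; 0 -1 0; 0 0 1]
det M = 1; M⁻¹ = [-1 0 0; 0 -1 0; 0 0 1]
M⁻¹ · (-2, -3/5)ᵀ = (2, 3/5)ᵀ

p = (2, 3/5)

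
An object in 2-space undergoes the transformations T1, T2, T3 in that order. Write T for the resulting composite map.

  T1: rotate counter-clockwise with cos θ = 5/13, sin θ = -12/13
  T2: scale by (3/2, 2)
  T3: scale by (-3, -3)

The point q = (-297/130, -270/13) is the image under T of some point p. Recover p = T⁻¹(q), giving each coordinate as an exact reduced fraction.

T1 = [5/13 12/13 0; -12/13 5/13 0; 0 0 1]
T2·T1 = [15/26 18/13 0; -24/13 10/13 0; 0 0 1]
T3·…·T1 = [-45/26 -54/13 0; 72/13 -30/13 0; 0 0 1]
det M = 27; M⁻¹ = [-10/117 2/13 0; -8/39 -5/78 0; 0 0 1]
M⁻¹ · (-297/130, -270/13)ᵀ = (-3, 9/5)ᵀ

p = (-3, 9/5)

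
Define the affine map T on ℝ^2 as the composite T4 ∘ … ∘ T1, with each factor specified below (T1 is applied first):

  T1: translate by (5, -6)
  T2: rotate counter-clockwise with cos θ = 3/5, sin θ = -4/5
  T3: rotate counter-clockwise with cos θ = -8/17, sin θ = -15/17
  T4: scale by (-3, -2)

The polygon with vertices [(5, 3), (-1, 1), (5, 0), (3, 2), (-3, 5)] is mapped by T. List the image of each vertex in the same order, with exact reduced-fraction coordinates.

image vertices: (2637/85, -244/85), (1203/85, -736/85), (162/5, -44/5), (2172/85, -464/85), (543/85, -116/85)

T1 translate by (5, -6): (5, 3) → (10, -3); (-1, 1) → (4, -5); (5, 0) → (10, -6); (3, 2) → (8, -4); (-3, 5) → (2, -1)
T2 rotate counter-clockwise with cos θ = 3/5, sin θ = -4/5: (10, -3) → (18/5, -49/5); (4, -5) → (-8/5, -31/5); (10, -6) → (6/5, -58/5); (8, -4) → (8/5, -44/5); (2, -1) → (2/5, -11/5)
T3 rotate counter-clockwise with cos θ = -8/17, sin θ = -15/17: (18/5, -49/5) → (-879/85, 122/85); (-8/5, -31/5) → (-401/85, 368/85); (6/5, -58/5) → (-54/5, 22/5); (8/5, -44/5) → (-724/85, 232/85); (2/5, -11/5) → (-181/85, 58/85)
T4 scale by (-3, -2): (-879/85, 122/85) → (2637/85, -244/85); (-401/85, 368/85) → (1203/85, -736/85); (-54/5, 22/5) → (162/5, -44/5); (-724/85, 232/85) → (2172/85, -464/85); (-181/85, 58/85) → (543/85, -116/85)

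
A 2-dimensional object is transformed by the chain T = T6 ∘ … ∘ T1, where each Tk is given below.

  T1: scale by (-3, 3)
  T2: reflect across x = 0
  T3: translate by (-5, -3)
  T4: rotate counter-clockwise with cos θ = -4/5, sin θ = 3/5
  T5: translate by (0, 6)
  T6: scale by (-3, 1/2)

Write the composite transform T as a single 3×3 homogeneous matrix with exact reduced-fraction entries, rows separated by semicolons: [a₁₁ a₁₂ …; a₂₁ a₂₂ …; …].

T1 = [-3 0 0; 0 3 0; 0 0 1]
T2·T1 = [3 0 0; 0 3 0; 0 0 1]
T3·…·T1 = [3 0 -5; 0 3 -3; 0 0 1]
T4·…·T1 = [-12/5 -9/5 29/5; 9/5 -12/5 -3/5; 0 0 1]
T5·…·T1 = [-12/5 -9/5 29/5; 9/5 -12/5 27/5; 0 0 1]
T6·…·T1 = [36/5 27/5 -87/5; 9/10 -6/5 27/10; 0 0 1]

T = [36/5 27/5 -87/5; 9/10 -6/5 27/10; 0 0 1]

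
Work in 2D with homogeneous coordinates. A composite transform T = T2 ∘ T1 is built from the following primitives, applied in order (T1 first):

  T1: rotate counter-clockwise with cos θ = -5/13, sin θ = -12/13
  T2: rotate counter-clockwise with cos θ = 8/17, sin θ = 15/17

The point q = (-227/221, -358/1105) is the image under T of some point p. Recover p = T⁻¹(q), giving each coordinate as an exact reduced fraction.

T1 = [-5/13 12/13 0; -12/13 -5/13 0; 0 0 1]
T2·T1 = [140/221 171/221 0; -171/221 140/221 0; 0 0 1]
det M = 1; M⁻¹ = [140/221 -171/221 0; 171/221 140/221 0; 0 0 1]
M⁻¹ · (-227/221, -358/1105)ᵀ = (-2/5, -1)ᵀ

p = (-2/5, -1)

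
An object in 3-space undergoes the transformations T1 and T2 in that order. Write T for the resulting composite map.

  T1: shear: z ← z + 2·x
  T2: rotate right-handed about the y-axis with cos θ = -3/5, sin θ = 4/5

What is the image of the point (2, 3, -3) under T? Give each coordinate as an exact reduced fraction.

T(p) = (-2/5, 3, -11/5)

T1 shear: z ← z + 2·x: (2, 3, -3) → (2, 3, 1)
T2 rotate right-handed about the y-axis with cos θ = -3/5, sin θ = 4/5: (2, 3, 1) → (-2/5, 3, -11/5)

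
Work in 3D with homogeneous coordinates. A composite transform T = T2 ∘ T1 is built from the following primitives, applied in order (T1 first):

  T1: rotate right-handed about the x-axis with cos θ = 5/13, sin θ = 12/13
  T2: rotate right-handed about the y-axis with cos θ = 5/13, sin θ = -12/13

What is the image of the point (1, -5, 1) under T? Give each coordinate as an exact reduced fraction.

T(p) = (725/169, -37/13, -119/169)

T1 rotate right-handed about the x-axis with cos θ = 5/13, sin θ = 12/13: (1, -5, 1) → (1, -37/13, -55/13)
T2 rotate right-handed about the y-axis with cos θ = 5/13, sin θ = -12/13: (1, -37/13, -55/13) → (725/169, -37/13, -119/169)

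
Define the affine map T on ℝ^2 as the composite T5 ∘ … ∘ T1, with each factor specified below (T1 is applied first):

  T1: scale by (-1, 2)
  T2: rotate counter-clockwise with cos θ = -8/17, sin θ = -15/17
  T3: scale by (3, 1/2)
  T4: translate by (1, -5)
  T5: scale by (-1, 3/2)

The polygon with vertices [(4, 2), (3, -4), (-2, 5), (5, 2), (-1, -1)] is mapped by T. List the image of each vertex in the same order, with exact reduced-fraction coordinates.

image vertices: (-293/17, -213/34), (271/17, -183/68), (-419/17, -210/17), (-317/17, -381/68), (97/17, -507/68)

T1 scale by (-1, 2): (4, 2) → (-4, 4); (3, -4) → (-3, -8); (-2, 5) → (2, 10); (5, 2) → (-5, 4); (-1, -1) → (1, -2)
T2 rotate counter-clockwise with cos θ = -8/17, sin θ = -15/17: (-4, 4) → (92/17, 28/17); (-3, -8) → (-96/17, 109/17); (2, 10) → (134/17, -110/17); (-5, 4) → (100/17, 43/17); (1, -2) → (-38/17, 1/17)
T3 scale by (3, 1/2): (92/17, 28/17) → (276/17, 14/17); (-96/17, 109/17) → (-288/17, 109/34); (134/17, -110/17) → (402/17, -55/17); (100/17, 43/17) → (300/17, 43/34); (-38/17, 1/17) → (-114/17, 1/34)
T4 translate by (1, -5): (276/17, 14/17) → (293/17, -71/17); (-288/17, 109/34) → (-271/17, -61/34); (402/17, -55/17) → (419/17, -140/17); (300/17, 43/34) → (317/17, -127/34); (-114/17, 1/34) → (-97/17, -169/34)
T5 scale by (-1, 3/2): (293/17, -71/17) → (-293/17, -213/34); (-271/17, -61/34) → (271/17, -183/68); (419/17, -140/17) → (-419/17, -210/17); (317/17, -127/34) → (-317/17, -381/68); (-97/17, -169/34) → (97/17, -507/68)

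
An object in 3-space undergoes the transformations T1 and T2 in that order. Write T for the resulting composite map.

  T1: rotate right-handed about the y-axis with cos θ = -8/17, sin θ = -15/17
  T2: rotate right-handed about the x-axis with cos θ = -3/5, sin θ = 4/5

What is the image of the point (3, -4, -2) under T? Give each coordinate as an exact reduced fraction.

T1 rotate right-handed about the y-axis with cos θ = -8/17, sin θ = -15/17: (3, -4, -2) → (6/17, -4, 61/17)
T2 rotate right-handed about the x-axis with cos θ = -3/5, sin θ = 4/5: (6/17, -4, 61/17) → (6/17, -8/17, -91/17)

T(p) = (6/17, -8/17, -91/17)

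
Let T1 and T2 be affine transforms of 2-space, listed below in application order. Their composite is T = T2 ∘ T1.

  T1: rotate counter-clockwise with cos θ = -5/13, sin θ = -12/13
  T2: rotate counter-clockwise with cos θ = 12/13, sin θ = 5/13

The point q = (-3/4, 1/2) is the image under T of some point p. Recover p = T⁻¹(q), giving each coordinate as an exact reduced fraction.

p = (-1/2, -3/4)

T1 = [-5/13 12/13 0; -12/13 -5/13 0; 0 0 1]
T2·T1 = [0 1 0; -1 0 0; 0 0 1]
det M = 1; M⁻¹ = [0 -1 0; 1 0 0; 0 0 1]
M⁻¹ · (-3/4, 1/2)ᵀ = (-1/2, -3/4)ᵀ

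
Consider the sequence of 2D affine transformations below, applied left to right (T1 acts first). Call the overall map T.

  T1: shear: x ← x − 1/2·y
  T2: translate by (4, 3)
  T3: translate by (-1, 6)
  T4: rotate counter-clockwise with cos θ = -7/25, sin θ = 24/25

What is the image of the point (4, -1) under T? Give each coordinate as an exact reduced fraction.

T(p) = (-489/50, 124/25)

T1 shear: x ← x − 1/2·y: (4, -1) → (9/2, -1)
T2 translate by (4, 3): (9/2, -1) → (17/2, 2)
T3 translate by (-1, 6): (17/2, 2) → (15/2, 8)
T4 rotate counter-clockwise with cos θ = -7/25, sin θ = 24/25: (15/2, 8) → (-489/50, 124/25)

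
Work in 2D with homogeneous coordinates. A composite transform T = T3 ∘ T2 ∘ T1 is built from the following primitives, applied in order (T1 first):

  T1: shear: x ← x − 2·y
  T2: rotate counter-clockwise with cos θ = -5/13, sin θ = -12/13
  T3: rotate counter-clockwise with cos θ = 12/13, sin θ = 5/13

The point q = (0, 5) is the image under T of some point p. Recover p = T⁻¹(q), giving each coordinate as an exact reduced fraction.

p = (-5, 0)

T1 = [1 -2 0; 0 1 0; 0 0 1]
T2·T1 = [-5/13 22/13 0; -12/13 19/13 0; 0 0 1]
T3·…·T1 = [0 1 0; -1 2 0; 0 0 1]
det M = 1; M⁻¹ = [2 -1 0; 1 0 0; 0 0 1]
M⁻¹ · (0, 5)ᵀ = (-5, 0)ᵀ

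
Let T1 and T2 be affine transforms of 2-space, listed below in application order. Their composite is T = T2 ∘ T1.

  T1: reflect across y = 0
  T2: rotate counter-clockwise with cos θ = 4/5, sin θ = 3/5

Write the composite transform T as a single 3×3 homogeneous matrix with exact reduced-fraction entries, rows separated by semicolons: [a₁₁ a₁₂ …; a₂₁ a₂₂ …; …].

T = [4/5 3/5 0; 3/5 -4/5 0; 0 0 1]

T1 = [1 0 0; 0 -1 0; 0 0 1]
T2·T1 = [4/5 3/5 0; 3/5 -4/5 0; 0 0 1]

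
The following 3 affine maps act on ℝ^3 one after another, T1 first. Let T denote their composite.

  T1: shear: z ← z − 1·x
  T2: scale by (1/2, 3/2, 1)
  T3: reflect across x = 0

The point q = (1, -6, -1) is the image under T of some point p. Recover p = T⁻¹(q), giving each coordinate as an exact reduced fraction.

T1 = [1 0 0 0; 0 1 0 0; -1 0 1 0; 0 0 0 1]
T2·T1 = [1/2 0 0 0; 0 3/2 0 0; -1 0 1 0; 0 0 0 1]
T3·…·T1 = [-1/2 0 0 0; 0 3/2 0 0; -1 0 1 0; 0 0 0 1]
det M = -3/4; M⁻¹ = [-2 0 0 0; 0 2/3 0 0; -2 0 1 0; 0 0 0 1]
M⁻¹ · (1, -6, -1)ᵀ = (-2, -4, -3)ᵀ

p = (-2, -4, -3)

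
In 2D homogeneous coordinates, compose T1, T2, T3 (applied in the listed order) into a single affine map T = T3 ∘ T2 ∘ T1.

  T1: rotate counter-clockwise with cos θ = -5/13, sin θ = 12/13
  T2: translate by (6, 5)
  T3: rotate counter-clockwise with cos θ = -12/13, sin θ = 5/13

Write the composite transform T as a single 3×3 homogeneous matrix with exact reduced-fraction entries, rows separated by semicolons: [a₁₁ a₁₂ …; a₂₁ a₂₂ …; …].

T1 = [-5/13 -12/13 0; 12/13 -5/13 0; 0 0 1]
T2·T1 = [-5/13 -12/13 6; 12/13 -5/13 5; 0 0 1]
T3·…·T1 = [0 1 -97/13; -1 0 -30/13; 0 0 1]

T = [0 1 -97/13; -1 0 -30/13; 0 0 1]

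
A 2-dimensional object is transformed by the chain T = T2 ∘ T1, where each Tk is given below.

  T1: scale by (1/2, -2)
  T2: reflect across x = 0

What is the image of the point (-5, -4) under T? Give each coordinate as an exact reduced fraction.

T1 scale by (1/2, -2): (-5, -4) → (-5/2, 8)
T2 reflect across x = 0: (-5/2, 8) → (5/2, 8)

T(p) = (5/2, 8)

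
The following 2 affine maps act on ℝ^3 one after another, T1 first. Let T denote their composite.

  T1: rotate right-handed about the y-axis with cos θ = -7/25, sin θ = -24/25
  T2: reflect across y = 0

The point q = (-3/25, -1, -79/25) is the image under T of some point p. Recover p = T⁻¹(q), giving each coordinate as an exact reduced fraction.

T1 = [-7/25 0 -24/25 0; 0 1 0 0; 24/25 0 -7/25 0; 0 0 0 1]
T2·T1 = [-7/25 0 -24/25 0; 0 -1 0 0; 24/25 0 -7/25 0; 0 0 0 1]
det M = -1; M⁻¹ = [-7/25 0 24/25 0; 0 -1 0 0; -24/25 0 -7/25 0; 0 0 0 1]
M⁻¹ · (-3/25, -1, -79/25)ᵀ = (-3, 1, 1)ᵀ

p = (-3, 1, 1)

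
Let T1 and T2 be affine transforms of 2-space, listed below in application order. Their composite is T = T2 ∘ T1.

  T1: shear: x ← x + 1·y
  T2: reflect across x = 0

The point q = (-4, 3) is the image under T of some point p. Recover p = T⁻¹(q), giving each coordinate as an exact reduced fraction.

p = (1, 3)

T1 = [1 1 0; 0 1 0; 0 0 1]
T2·T1 = [-1 -1 0; 0 1 0; 0 0 1]
det M = -1; M⁻¹ = [-1 -1 0; 0 1 0; 0 0 1]
M⁻¹ · (-4, 3)ᵀ = (1, 3)ᵀ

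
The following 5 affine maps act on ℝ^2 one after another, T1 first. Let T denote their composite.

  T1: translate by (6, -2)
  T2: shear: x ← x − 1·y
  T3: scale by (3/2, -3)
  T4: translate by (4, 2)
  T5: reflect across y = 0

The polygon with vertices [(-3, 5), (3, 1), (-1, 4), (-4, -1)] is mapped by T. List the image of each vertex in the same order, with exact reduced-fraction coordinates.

T1 translate by (6, -2): (-3, 5) → (3, 3); (3, 1) → (9, -1); (-1, 4) → (5, 2); (-4, -1) → (2, -3)
T2 shear: x ← x − 1·y: (3, 3) → (0, 3); (9, -1) → (10, -1); (5, 2) → (3, 2); (2, -3) → (5, -3)
T3 scale by (3/2, -3): (0, 3) → (0, -9); (10, -1) → (15, 3); (3, 2) → (9/2, -6); (5, -3) → (15/2, 9)
T4 translate by (4, 2): (0, -9) → (4, -7); (15, 3) → (19, 5); (9/2, -6) → (17/2, -4); (15/2, 9) → (23/2, 11)
T5 reflect across y = 0: (4, -7) → (4, 7); (19, 5) → (19, -5); (17/2, -4) → (17/2, 4); (23/2, 11) → (23/2, -11)

image vertices: (4, 7), (19, -5), (17/2, 4), (23/2, -11)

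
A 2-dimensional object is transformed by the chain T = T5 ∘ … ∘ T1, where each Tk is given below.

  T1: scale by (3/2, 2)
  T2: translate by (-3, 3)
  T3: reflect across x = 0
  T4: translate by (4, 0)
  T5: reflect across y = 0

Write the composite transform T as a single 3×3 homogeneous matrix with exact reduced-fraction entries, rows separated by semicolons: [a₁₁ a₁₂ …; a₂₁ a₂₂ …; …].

T = [-3/2 0 7; 0 -2 -3; 0 0 1]

T1 = [3/2 0 0; 0 2 0; 0 0 1]
T2·T1 = [3/2 0 -3; 0 2 3; 0 0 1]
T3·…·T1 = [-3/2 0 3; 0 2 3; 0 0 1]
T4·…·T1 = [-3/2 0 7; 0 2 3; 0 0 1]
T5·…·T1 = [-3/2 0 7; 0 -2 -3; 0 0 1]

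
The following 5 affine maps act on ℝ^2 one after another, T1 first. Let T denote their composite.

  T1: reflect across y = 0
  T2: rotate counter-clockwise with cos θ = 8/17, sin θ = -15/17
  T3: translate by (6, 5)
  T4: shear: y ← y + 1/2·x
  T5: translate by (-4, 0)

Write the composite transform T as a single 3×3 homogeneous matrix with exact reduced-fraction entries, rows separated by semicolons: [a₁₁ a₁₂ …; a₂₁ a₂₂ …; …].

T1 = [1 0 0; 0 -1 0; 0 0 1]
T2·T1 = [8/17 -15/17 0; -15/17 -8/17 0; 0 0 1]
T3·…·T1 = [8/17 -15/17 6; -15/17 -8/17 5; 0 0 1]
T4·…·T1 = [8/17 -15/17 6; -11/17 -31/34 8; 0 0 1]
T5·…·T1 = [8/17 -15/17 2; -11/17 -31/34 8; 0 0 1]

T = [8/17 -15/17 2; -11/17 -31/34 8; 0 0 1]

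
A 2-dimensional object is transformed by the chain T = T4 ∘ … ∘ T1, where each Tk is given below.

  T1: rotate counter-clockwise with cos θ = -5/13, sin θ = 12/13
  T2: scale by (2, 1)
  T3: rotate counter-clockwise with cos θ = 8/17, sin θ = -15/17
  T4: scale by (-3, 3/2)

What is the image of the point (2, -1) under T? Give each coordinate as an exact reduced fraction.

T(p) = (-1401/221, 258/221)

T1 rotate counter-clockwise with cos θ = -5/13, sin θ = 12/13: (2, -1) → (2/13, 29/13)
T2 scale by (2, 1): (2/13, 29/13) → (4/13, 29/13)
T3 rotate counter-clockwise with cos θ = 8/17, sin θ = -15/17: (4/13, 29/13) → (467/221, 172/221)
T4 scale by (-3, 3/2): (467/221, 172/221) → (-1401/221, 258/221)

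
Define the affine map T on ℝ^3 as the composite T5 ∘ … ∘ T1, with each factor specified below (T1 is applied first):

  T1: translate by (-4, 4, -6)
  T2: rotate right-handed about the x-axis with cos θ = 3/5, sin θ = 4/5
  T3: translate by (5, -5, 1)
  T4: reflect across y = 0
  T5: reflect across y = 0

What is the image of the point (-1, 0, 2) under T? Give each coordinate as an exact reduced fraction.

T1 translate by (-4, 4, -6): (-1, 0, 2) → (-5, 4, -4)
T2 rotate right-handed about the x-axis with cos θ = 3/5, sin θ = 4/5: (-5, 4, -4) → (-5, 28/5, 4/5)
T3 translate by (5, -5, 1): (-5, 28/5, 4/5) → (0, 3/5, 9/5)
T4 reflect across y = 0: (0, 3/5, 9/5) → (0, -3/5, 9/5)
T5 reflect across y = 0: (0, -3/5, 9/5) → (0, 3/5, 9/5)

T(p) = (0, 3/5, 9/5)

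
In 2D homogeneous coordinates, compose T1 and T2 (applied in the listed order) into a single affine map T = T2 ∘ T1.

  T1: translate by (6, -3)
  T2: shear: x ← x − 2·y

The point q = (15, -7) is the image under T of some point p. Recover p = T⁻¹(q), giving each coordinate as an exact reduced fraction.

p = (-5, -4)

T1 = [1 0 6; 0 1 -3; 0 0 1]
T2·T1 = [1 -2 12; 0 1 -3; 0 0 1]
det M = 1; M⁻¹ = [1 2 -6; 0 1 3; 0 0 1]
M⁻¹ · (15, -7)ᵀ = (-5, -4)ᵀ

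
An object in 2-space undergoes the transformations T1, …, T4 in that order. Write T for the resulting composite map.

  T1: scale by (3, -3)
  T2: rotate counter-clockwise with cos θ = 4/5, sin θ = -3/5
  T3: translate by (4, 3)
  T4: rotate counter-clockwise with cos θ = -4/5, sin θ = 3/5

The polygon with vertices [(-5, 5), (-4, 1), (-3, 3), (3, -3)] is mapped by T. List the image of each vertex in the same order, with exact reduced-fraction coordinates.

T1 scale by (3, -3): (-5, 5) → (-15, -15); (-4, 1) → (-12, -3); (-3, 3) → (-9, -9); (3, -3) → (9, 9)
T2 rotate counter-clockwise with cos θ = 4/5, sin θ = -3/5: (-15, -15) → (-21, -3); (-12, -3) → (-57/5, 24/5); (-9, -9) → (-63/5, -9/5); (9, 9) → (63/5, 9/5)
T3 translate by (4, 3): (-21, -3) → (-17, 0); (-57/5, 24/5) → (-37/5, 39/5); (-63/5, -9/5) → (-43/5, 6/5); (63/5, 9/5) → (83/5, 24/5)
T4 rotate counter-clockwise with cos θ = -4/5, sin θ = 3/5: (-17, 0) → (68/5, -51/5); (-37/5, 39/5) → (31/25, -267/25); (-43/5, 6/5) → (154/25, -153/25); (83/5, 24/5) → (-404/25, 153/25)

image vertices: (68/5, -51/5), (31/25, -267/25), (154/25, -153/25), (-404/25, 153/25)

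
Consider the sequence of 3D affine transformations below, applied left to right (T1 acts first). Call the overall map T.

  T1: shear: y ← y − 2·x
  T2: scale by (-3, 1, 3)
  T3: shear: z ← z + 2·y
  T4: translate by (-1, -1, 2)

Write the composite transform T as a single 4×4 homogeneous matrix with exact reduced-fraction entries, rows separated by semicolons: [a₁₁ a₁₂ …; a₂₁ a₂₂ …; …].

T = [-3 0 0 -1; -2 1 0 -1; -4 2 3 2; 0 0 0 1]

T1 = [1 0 0 0; -2 1 0 0; 0 0 1 0; 0 0 0 1]
T2·T1 = [-3 0 0 0; -2 1 0 0; 0 0 3 0; 0 0 0 1]
T3·…·T1 = [-3 0 0 0; -2 1 0 0; -4 2 3 0; 0 0 0 1]
T4·…·T1 = [-3 0 0 -1; -2 1 0 -1; -4 2 3 2; 0 0 0 1]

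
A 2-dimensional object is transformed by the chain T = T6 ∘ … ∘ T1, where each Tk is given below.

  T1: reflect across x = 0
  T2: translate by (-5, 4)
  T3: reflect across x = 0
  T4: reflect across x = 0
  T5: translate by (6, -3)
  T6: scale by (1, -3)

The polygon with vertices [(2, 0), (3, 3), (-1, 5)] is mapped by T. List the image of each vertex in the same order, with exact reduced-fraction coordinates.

T1 reflect across x = 0: (2, 0) → (-2, 0); (3, 3) → (-3, 3); (-1, 5) → (1, 5)
T2 translate by (-5, 4): (-2, 0) → (-7, 4); (-3, 3) → (-8, 7); (1, 5) → (-4, 9)
T3 reflect across x = 0: (-7, 4) → (7, 4); (-8, 7) → (8, 7); (-4, 9) → (4, 9)
T4 reflect across x = 0: (7, 4) → (-7, 4); (8, 7) → (-8, 7); (4, 9) → (-4, 9)
T5 translate by (6, -3): (-7, 4) → (-1, 1); (-8, 7) → (-2, 4); (-4, 9) → (2, 6)
T6 scale by (1, -3): (-1, 1) → (-1, -3); (-2, 4) → (-2, -12); (2, 6) → (2, -18)

image vertices: (-1, -3), (-2, -12), (2, -18)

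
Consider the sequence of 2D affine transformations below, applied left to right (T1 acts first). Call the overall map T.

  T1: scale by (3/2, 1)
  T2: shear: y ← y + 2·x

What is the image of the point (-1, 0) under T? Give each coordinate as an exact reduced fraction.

T(p) = (-3/2, -3)

T1 scale by (3/2, 1): (-1, 0) → (-3/2, 0)
T2 shear: y ← y + 2·x: (-3/2, 0) → (-3/2, -3)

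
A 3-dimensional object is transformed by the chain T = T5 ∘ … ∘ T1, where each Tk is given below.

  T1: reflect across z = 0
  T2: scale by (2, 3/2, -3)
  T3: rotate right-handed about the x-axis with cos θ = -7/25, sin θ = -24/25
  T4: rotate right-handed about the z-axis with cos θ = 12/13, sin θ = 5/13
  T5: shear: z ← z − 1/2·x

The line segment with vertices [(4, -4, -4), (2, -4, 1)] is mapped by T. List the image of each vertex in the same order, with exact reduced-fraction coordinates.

image vertices: (726/65, -1952/325, 1149/325), (126/65, 1868/325, 1284/325)

T1 reflect across z = 0: (4, -4, -4) → (4, -4, 4); (2, -4, 1) → (2, -4, -1)
T2 scale by (2, 3/2, -3): (4, -4, 4) → (8, -6, -12); (2, -4, -1) → (4, -6, 3)
T3 rotate right-handed about the x-axis with cos θ = -7/25, sin θ = -24/25: (8, -6, -12) → (8, -246/25, 228/25); (4, -6, 3) → (4, 114/25, 123/25)
T4 rotate right-handed about the z-axis with cos θ = 12/13, sin θ = 5/13: (8, -246/25, 228/25) → (726/65, -1952/325, 228/25); (4, 114/25, 123/25) → (126/65, 1868/325, 123/25)
T5 shear: z ← z − 1/2·x: (726/65, -1952/325, 228/25) → (726/65, -1952/325, 1149/325); (126/65, 1868/325, 123/25) → (126/65, 1868/325, 1284/325)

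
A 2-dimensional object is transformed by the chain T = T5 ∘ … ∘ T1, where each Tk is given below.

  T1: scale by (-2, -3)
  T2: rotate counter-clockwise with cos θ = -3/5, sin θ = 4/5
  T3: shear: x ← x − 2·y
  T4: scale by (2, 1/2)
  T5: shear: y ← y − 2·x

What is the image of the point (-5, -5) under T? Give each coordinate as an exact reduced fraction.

T(p) = (-32, 127/2)

T1 scale by (-2, -3): (-5, -5) → (10, 15)
T2 rotate counter-clockwise with cos θ = -3/5, sin θ = 4/5: (10, 15) → (-18, -1)
T3 shear: x ← x − 2·y: (-18, -1) → (-16, -1)
T4 scale by (2, 1/2): (-16, -1) → (-32, -1/2)
T5 shear: y ← y − 2·x: (-32, -1/2) → (-32, 127/2)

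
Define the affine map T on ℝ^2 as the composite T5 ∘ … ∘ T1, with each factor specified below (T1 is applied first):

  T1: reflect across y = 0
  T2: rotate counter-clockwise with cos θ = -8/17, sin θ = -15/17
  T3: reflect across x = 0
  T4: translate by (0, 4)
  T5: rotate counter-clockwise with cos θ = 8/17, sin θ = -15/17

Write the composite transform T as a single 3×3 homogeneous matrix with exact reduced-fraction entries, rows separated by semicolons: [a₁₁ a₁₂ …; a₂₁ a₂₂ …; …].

T1 = [1 0 0; 0 -1 0; 0 0 1]
T2·T1 = [-8/17 -15/17 0; -15/17 8/17 0; 0 0 1]
T3·…·T1 = [8/17 15/17 0; -15/17 8/17 0; 0 0 1]
T4·…·T1 = [8/17 15/17 0; -15/17 8/17 4; 0 0 1]
T5·…·T1 = [-161/289 240/289 60/17; -240/289 -161/289 32/17; 0 0 1]

T = [-161/289 240/289 60/17; -240/289 -161/289 32/17; 0 0 1]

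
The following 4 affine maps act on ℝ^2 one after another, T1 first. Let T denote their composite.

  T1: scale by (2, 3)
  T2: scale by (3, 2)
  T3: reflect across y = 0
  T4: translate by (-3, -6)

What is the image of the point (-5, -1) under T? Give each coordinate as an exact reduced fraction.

T1 scale by (2, 3): (-5, -1) → (-10, -3)
T2 scale by (3, 2): (-10, -3) → (-30, -6)
T3 reflect across y = 0: (-30, -6) → (-30, 6)
T4 translate by (-3, -6): (-30, 6) → (-33, 0)

T(p) = (-33, 0)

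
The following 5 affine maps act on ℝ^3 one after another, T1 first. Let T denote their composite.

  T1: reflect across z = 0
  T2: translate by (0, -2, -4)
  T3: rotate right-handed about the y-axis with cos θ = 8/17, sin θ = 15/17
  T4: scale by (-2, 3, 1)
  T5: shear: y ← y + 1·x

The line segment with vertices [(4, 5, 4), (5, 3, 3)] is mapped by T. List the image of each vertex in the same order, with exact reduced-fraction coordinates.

T1 reflect across z = 0: (4, 5, 4) → (4, 5, -4); (5, 3, 3) → (5, 3, -3)
T2 translate by (0, -2, -4): (4, 5, -4) → (4, 3, -8); (5, 3, -3) → (5, 1, -7)
T3 rotate right-handed about the y-axis with cos θ = 8/17, sin θ = 15/17: (4, 3, -8) → (-88/17, 3, -124/17); (5, 1, -7) → (-65/17, 1, -131/17)
T4 scale by (-2, 3, 1): (-88/17, 3, -124/17) → (176/17, 9, -124/17); (-65/17, 1, -131/17) → (130/17, 3, -131/17)
T5 shear: y ← y + 1·x: (176/17, 9, -124/17) → (176/17, 329/17, -124/17); (130/17, 3, -131/17) → (130/17, 181/17, -131/17)

image vertices: (176/17, 329/17, -124/17), (130/17, 181/17, -131/17)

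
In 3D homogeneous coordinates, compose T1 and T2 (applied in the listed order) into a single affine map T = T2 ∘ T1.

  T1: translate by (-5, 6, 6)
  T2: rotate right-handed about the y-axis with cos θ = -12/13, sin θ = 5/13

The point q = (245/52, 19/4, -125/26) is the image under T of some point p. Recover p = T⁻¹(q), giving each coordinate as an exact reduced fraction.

p = (5/2, -5/4, 1/4)

T1 = [1 0 0 -5; 0 1 0 6; 0 0 1 6; 0 0 0 1]
T2·T1 = [-12/13 0 5/13 90/13; 0 1 0 6; -5/13 0 -12/13 -47/13; 0 0 0 1]
det M = 1; M⁻¹ = [-12/13 0 -5/13 5; 0 1 0 -6; 5/13 0 -12/13 -6; 0 0 0 1]
M⁻¹ · (245/52, 19/4, -125/26)ᵀ = (5/2, -5/4, 1/4)ᵀ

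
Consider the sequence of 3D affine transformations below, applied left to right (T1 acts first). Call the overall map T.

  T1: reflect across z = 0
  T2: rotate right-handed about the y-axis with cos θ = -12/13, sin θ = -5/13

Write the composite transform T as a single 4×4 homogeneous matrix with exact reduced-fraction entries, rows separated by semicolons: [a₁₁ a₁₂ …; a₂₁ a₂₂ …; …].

T = [-12/13 0 5/13 0; 0 1 0 0; 5/13 0 12/13 0; 0 0 0 1]

T1 = [1 0 0 0; 0 1 0 0; 0 0 -1 0; 0 0 0 1]
T2·T1 = [-12/13 0 5/13 0; 0 1 0 0; 5/13 0 12/13 0; 0 0 0 1]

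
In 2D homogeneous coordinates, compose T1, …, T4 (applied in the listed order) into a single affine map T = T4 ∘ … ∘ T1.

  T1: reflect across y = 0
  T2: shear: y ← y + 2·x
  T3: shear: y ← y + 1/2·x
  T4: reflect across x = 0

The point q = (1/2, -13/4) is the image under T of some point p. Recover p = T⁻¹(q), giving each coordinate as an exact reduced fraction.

T1 = [1 0 0; 0 -1 0; 0 0 1]
T2·T1 = [1 0 0; 2 -1 0; 0 0 1]
T3·…·T1 = [1 0 0; 5/2 -1 0; 0 0 1]
T4·…·T1 = [-1 0 0; 5/2 -1 0; 0 0 1]
det M = 1; M⁻¹ = [-1 0 0; -5/2 -1 0; 0 0 1]
M⁻¹ · (1/2, -13/4)ᵀ = (-1/2, 2)ᵀ

p = (-1/2, 2)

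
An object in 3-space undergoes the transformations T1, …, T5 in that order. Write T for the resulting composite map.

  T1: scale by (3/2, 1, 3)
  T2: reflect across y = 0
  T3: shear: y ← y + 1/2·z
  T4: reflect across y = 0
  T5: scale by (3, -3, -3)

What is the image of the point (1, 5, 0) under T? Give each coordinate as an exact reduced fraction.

T1 scale by (3/2, 1, 3): (1, 5, 0) → (3/2, 5, 0)
T2 reflect across y = 0: (3/2, 5, 0) → (3/2, -5, 0)
T3 shear: y ← y + 1/2·z: (3/2, -5, 0) → (3/2, -5, 0)
T4 reflect across y = 0: (3/2, -5, 0) → (3/2, 5, 0)
T5 scale by (3, -3, -3): (3/2, 5, 0) → (9/2, -15, 0)

T(p) = (9/2, -15, 0)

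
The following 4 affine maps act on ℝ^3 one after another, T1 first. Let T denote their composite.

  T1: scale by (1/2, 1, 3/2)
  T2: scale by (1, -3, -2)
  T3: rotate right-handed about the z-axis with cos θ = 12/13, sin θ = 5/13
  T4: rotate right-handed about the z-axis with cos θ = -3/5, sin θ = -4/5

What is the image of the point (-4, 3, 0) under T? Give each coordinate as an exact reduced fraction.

T1 scale by (1/2, 1, 3/2): (-4, 3, 0) → (-2, 3, 0)
T2 scale by (1, -3, -2): (-2, 3, 0) → (-2, -9, 0)
T3 rotate right-handed about the z-axis with cos θ = 12/13, sin θ = 5/13: (-2, -9, 0) → (21/13, -118/13, 0)
T4 rotate right-handed about the z-axis with cos θ = -3/5, sin θ = -4/5: (21/13, -118/13, 0) → (-107/13, 54/13, 0)

T(p) = (-107/13, 54/13, 0)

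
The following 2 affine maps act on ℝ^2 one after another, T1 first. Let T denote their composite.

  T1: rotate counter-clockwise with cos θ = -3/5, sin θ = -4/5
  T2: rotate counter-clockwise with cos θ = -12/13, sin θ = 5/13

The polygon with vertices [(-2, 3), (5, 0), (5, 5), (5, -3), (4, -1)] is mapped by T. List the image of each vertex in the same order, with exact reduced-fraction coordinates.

T1 rotate counter-clockwise with cos θ = -3/5, sin θ = -4/5: (-2, 3) → (18/5, -1/5); (5, 0) → (-3, -4); (5, 5) → (1, -7); (5, -3) → (-27/5, -11/5); (4, -1) → (-16/5, -13/5)
T2 rotate counter-clockwise with cos θ = -12/13, sin θ = 5/13: (18/5, -1/5) → (-211/65, 102/65); (-3, -4) → (56/13, 33/13); (1, -7) → (23/13, 89/13); (-27/5, -11/5) → (379/65, -3/65); (-16/5, -13/5) → (257/65, 76/65)

image vertices: (-211/65, 102/65), (56/13, 33/13), (23/13, 89/13), (379/65, -3/65), (257/65, 76/65)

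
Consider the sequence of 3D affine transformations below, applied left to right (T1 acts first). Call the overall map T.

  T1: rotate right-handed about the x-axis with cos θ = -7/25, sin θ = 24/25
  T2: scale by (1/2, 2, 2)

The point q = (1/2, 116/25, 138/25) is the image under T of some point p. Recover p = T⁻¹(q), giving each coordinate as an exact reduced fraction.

T1 = [1 0 0 0; 0 -7/25 -24/25 0; 0 24/25 -7/25 0; 0 0 0 1]
T2·T1 = [1/2 0 0 0; 0 -14/25 -48/25 0; 0 48/25 -14/25 0; 0 0 0 1]
det M = 2; M⁻¹ = [2 0 0 0; 0 -7/50 12/25 0; 0 -12/25 -7/50 0; 0 0 0 1]
M⁻¹ · (1/2, 116/25, 138/25)ᵀ = (1, 2, -3)ᵀ

p = (1, 2, -3)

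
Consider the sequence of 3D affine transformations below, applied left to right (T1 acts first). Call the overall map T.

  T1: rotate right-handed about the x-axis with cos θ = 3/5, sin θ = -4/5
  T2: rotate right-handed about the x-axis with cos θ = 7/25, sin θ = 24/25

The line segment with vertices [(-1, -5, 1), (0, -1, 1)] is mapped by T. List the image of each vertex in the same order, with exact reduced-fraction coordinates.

T1 rotate right-handed about the x-axis with cos θ = 3/5, sin θ = -4/5: (-1, -5, 1) → (-1, -11/5, 23/5); (0, -1, 1) → (0, 1/5, 7/5)
T2 rotate right-handed about the x-axis with cos θ = 7/25, sin θ = 24/25: (-1, -11/5, 23/5) → (-1, -629/125, -103/125); (0, 1/5, 7/5) → (0, -161/125, 73/125)

image vertices: (-1, -629/125, -103/125), (0, -161/125, 73/125)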